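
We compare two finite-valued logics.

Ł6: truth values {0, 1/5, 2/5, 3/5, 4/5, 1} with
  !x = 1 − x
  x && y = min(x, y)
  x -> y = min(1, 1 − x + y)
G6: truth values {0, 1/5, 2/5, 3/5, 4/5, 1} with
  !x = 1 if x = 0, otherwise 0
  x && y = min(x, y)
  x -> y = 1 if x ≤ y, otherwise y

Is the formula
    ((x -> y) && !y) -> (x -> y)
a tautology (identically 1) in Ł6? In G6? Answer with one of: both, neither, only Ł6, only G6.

In Ł6: every assignment gives 1 — tautology.
In G6: every assignment gives 1 — tautology.

both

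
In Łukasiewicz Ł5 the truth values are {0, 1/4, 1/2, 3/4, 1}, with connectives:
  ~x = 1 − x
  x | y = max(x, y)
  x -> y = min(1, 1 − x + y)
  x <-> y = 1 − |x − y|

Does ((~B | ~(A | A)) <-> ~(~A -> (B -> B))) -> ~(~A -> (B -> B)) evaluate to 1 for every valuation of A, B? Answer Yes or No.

No

Counterexample: take A = 1/4, B = 1/4.
~B = ~1/4 = 3/4
A | A = 1/4 | 1/4 = 1/4
~(A | A) = ~1/4 = 3/4
~B | ~(A | A) = 3/4 | 3/4 = 3/4
~A = ~1/4 = 3/4
B -> B = 1/4 -> 1/4 = 1
~A -> (B -> B) = 3/4 -> 1 = 1
~(~A -> (B -> B)) = ~1 = 0
(~B | ~(A | A)) <-> ~(~A -> (B -> B)) = 3/4 <-> 0 = 1/4
~A = ~1/4 = 3/4
B -> B = 1/4 -> 1/4 = 1
~A -> (B -> B) = 3/4 -> 1 = 1
~(~A -> (B -> B)) = ~1 = 0
((~B | ~(A | A)) <-> ~(~A -> (B -> B))) -> ~(~A -> (B -> B)) = 1/4 -> 0 = 3/4
This gives 3/4 ≠ 1.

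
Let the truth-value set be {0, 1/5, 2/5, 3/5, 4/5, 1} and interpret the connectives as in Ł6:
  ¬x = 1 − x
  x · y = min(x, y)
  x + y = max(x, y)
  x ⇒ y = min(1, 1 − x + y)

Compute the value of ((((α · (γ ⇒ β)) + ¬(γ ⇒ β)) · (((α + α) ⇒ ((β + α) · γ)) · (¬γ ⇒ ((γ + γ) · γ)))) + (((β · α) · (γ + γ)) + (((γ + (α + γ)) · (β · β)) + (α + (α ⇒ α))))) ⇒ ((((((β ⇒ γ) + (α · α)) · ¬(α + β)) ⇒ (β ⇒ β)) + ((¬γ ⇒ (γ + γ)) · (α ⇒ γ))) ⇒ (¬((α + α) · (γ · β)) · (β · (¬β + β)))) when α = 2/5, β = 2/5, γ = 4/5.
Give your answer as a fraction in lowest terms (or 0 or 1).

γ ⇒ β = 4/5 ⇒ 2/5 = 3/5
α · (γ ⇒ β) = 2/5 · 3/5 = 2/5
γ ⇒ β = 4/5 ⇒ 2/5 = 3/5
¬(γ ⇒ β) = ¬3/5 = 2/5
(α · (γ ⇒ β)) + ¬(γ ⇒ β) = 2/5 + 2/5 = 2/5
α + α = 2/5 + 2/5 = 2/5
β + α = 2/5 + 2/5 = 2/5
(β + α) · γ = 2/5 · 4/5 = 2/5
(α + α) ⇒ ((β + α) · γ) = 2/5 ⇒ 2/5 = 1
¬γ = ¬4/5 = 1/5
γ + γ = 4/5 + 4/5 = 4/5
(γ + γ) · γ = 4/5 · 4/5 = 4/5
¬γ ⇒ ((γ + γ) · γ) = 1/5 ⇒ 4/5 = 1
((α + α) ⇒ ((β + α) · γ)) · (¬γ ⇒ ((γ + γ) · γ)) = 1 · 1 = 1
((α · (γ ⇒ β)) + ¬(γ ⇒ β)) · (((α + α) ⇒ ((β + α) · γ)) · (¬γ ⇒ ((γ + γ) · γ))) = 2/5 · 1 = 2/5
β · α = 2/5 · 2/5 = 2/5
γ + γ = 4/5 + 4/5 = 4/5
(β · α) · (γ + γ) = 2/5 · 4/5 = 2/5
α + γ = 2/5 + 4/5 = 4/5
γ + (α + γ) = 4/5 + 4/5 = 4/5
β · β = 2/5 · 2/5 = 2/5
(γ + (α + γ)) · (β · β) = 4/5 · 2/5 = 2/5
α ⇒ α = 2/5 ⇒ 2/5 = 1
α + (α ⇒ α) = 2/5 + 1 = 1
((γ + (α + γ)) · (β · β)) + (α + (α ⇒ α)) = 2/5 + 1 = 1
((β · α) · (γ + γ)) + (((γ + (α + γ)) · (β · β)) + (α + (α ⇒ α))) = 2/5 + 1 = 1
(((α · (γ ⇒ β)) + ¬(γ ⇒ β)) · (((α + α) ⇒ ((β + α) · γ)) · (¬γ ⇒ ((γ + γ) · γ)))) + (((β · α) · (γ + γ)) + (((γ + (α + γ)) · (β · β)) + (α + (α ⇒ α)))) = 2/5 + 1 = 1
β ⇒ γ = 2/5 ⇒ 4/5 = 1
α · α = 2/5 · 2/5 = 2/5
(β ⇒ γ) + (α · α) = 1 + 2/5 = 1
α + β = 2/5 + 2/5 = 2/5
¬(α + β) = ¬2/5 = 3/5
((β ⇒ γ) + (α · α)) · ¬(α + β) = 1 · 3/5 = 3/5
β ⇒ β = 2/5 ⇒ 2/5 = 1
(((β ⇒ γ) + (α · α)) · ¬(α + β)) ⇒ (β ⇒ β) = 3/5 ⇒ 1 = 1
¬γ = ¬4/5 = 1/5
γ + γ = 4/5 + 4/5 = 4/5
¬γ ⇒ (γ + γ) = 1/5 ⇒ 4/5 = 1
α ⇒ γ = 2/5 ⇒ 4/5 = 1
(¬γ ⇒ (γ + γ)) · (α ⇒ γ) = 1 · 1 = 1
((((β ⇒ γ) + (α · α)) · ¬(α + β)) ⇒ (β ⇒ β)) + ((¬γ ⇒ (γ + γ)) · (α ⇒ γ)) = 1 + 1 = 1
α + α = 2/5 + 2/5 = 2/5
γ · β = 4/5 · 2/5 = 2/5
(α + α) · (γ · β) = 2/5 · 2/5 = 2/5
¬((α + α) · (γ · β)) = ¬2/5 = 3/5
¬β = ¬2/5 = 3/5
¬β + β = 3/5 + 2/5 = 3/5
β · (¬β + β) = 2/5 · 3/5 = 2/5
¬((α + α) · (γ · β)) · (β · (¬β + β)) = 3/5 · 2/5 = 2/5
(((((β ⇒ γ) + (α · α)) · ¬(α + β)) ⇒ (β ⇒ β)) + ((¬γ ⇒ (γ + γ)) · (α ⇒ γ))) ⇒ (¬((α + α) · (γ · β)) · (β · (¬β + β))) = 1 ⇒ 2/5 = 2/5
((((α · (γ ⇒ β)) + ¬(γ ⇒ β)) · (((α + α) ⇒ ((β + α) · γ)) · (¬γ ⇒ ((γ + γ) · γ)))) + (((β · α) · (γ + γ)) + (((γ + (α + γ)) · (β · β)) + (α + (α ⇒ α))))) ⇒ ((((((β ⇒ γ) + (α · α)) · ¬(α + β)) ⇒ (β ⇒ β)) + ((¬γ ⇒ (γ + γ)) · (α ⇒ γ))) ⇒ (¬((α + α) · (γ · β)) · (β · (¬β + β)))) = 1 ⇒ 2/5 = 2/5

2/5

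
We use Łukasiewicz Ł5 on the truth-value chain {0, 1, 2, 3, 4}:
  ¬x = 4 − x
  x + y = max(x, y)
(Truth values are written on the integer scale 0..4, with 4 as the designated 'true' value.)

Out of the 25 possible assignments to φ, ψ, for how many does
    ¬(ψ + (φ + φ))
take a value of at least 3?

value 4: 1 assignment (counts)
value 3: 3 assignments (counts)
value 2: 5 assignments
value 1: 7 assignments
value 0: 9 assignments
So 4 of the 25 assignments meet the threshold.

4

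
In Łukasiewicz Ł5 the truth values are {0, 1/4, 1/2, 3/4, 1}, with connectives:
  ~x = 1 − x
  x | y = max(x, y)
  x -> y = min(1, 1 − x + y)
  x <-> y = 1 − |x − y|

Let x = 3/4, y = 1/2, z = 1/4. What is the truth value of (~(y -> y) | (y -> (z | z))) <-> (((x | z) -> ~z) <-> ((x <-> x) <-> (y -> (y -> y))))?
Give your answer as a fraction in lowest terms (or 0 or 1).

y -> y = 1/2 -> 1/2 = 1
~(y -> y) = ~1 = 0
z | z = 1/4 | 1/4 = 1/4
y -> (z | z) = 1/2 -> 1/4 = 3/4
~(y -> y) | (y -> (z | z)) = 0 | 3/4 = 3/4
x | z = 3/4 | 1/4 = 3/4
~z = ~1/4 = 3/4
(x | z) -> ~z = 3/4 -> 3/4 = 1
x <-> x = 3/4 <-> 3/4 = 1
y -> y = 1/2 -> 1/2 = 1
y -> (y -> y) = 1/2 -> 1 = 1
(x <-> x) <-> (y -> (y -> y)) = 1 <-> 1 = 1
((x | z) -> ~z) <-> ((x <-> x) <-> (y -> (y -> y))) = 1 <-> 1 = 1
(~(y -> y) | (y -> (z | z))) <-> (((x | z) -> ~z) <-> ((x <-> x) <-> (y -> (y -> y)))) = 3/4 <-> 1 = 3/4

3/4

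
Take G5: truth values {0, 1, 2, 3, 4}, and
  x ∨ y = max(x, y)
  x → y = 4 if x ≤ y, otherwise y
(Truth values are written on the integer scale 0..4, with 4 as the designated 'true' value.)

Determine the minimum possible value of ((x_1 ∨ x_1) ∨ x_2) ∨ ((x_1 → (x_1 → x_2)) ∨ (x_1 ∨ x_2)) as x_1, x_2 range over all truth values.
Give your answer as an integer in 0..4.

Take x_1 = 1, x_2 = 0:
x_1 ∨ x_1 = 1 ∨ 1 = 1
(x_1 ∨ x_1) ∨ x_2 = 1 ∨ 0 = 1
x_1 → x_2 = 1 → 0 = 0
x_1 → (x_1 → x_2) = 1 → 0 = 0
x_1 ∨ x_2 = 1 ∨ 0 = 1
(x_1 → (x_1 → x_2)) ∨ (x_1 ∨ x_2) = 0 ∨ 1 = 1
((x_1 ∨ x_1) ∨ x_2) ∨ ((x_1 → (x_1 → x_2)) ∨ (x_1 ∨ x_2)) = 1 ∨ 1 = 1
No assignment yields a value below 1, so this is the minimum.

1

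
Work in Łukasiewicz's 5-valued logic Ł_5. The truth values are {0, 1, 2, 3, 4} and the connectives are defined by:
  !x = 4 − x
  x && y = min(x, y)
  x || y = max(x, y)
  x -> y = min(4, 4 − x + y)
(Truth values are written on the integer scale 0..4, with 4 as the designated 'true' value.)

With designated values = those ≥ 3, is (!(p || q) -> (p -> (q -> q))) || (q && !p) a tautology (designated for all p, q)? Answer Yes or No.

Yes

At p = 1, q = 1, for instance:
p || q = 1 || 1 = 1
!(p || q) = !1 = 3
q -> q = 1 -> 1 = 4
p -> (q -> q) = 1 -> 4 = 4
!(p || q) -> (p -> (q -> q)) = 3 -> 4 = 4
!p = !1 = 3
q && !p = 1 && 3 = 1
(!(p || q) -> (p -> (q -> q))) || (q && !p) = 4 || 1 = 4
and checking the remaining 24 assignments likewise gives ≥ 3 in every case.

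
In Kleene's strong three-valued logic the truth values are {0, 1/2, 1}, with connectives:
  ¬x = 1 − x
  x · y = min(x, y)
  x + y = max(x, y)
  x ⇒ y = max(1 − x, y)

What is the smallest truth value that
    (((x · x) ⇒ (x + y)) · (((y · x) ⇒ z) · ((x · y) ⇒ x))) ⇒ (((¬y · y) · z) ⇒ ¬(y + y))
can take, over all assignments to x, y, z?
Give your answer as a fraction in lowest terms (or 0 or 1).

1/2

Take x = 0, y = 1/2, z = 1/2:
x · x = 0 · 0 = 0
x + y = 0 + 1/2 = 1/2
(x · x) ⇒ (x + y) = 0 ⇒ 1/2 = 1
y · x = 1/2 · 0 = 0
(y · x) ⇒ z = 0 ⇒ 1/2 = 1
x · y = 0 · 1/2 = 0
(x · y) ⇒ x = 0 ⇒ 0 = 1
((y · x) ⇒ z) · ((x · y) ⇒ x) = 1 · 1 = 1
((x · x) ⇒ (x + y)) · (((y · x) ⇒ z) · ((x · y) ⇒ x)) = 1 · 1 = 1
¬y = ¬1/2 = 1/2
¬y · y = 1/2 · 1/2 = 1/2
(¬y · y) · z = 1/2 · 1/2 = 1/2
y + y = 1/2 + 1/2 = 1/2
¬(y + y) = ¬1/2 = 1/2
((¬y · y) · z) ⇒ ¬(y + y) = 1/2 ⇒ 1/2 = 1/2
(((x · x) ⇒ (x + y)) · (((y · x) ⇒ z) · ((x · y) ⇒ x))) ⇒ (((¬y · y) · z) ⇒ ¬(y + y)) = 1 ⇒ 1/2 = 1/2
No assignment yields a value below 1/2, so this is the minimum.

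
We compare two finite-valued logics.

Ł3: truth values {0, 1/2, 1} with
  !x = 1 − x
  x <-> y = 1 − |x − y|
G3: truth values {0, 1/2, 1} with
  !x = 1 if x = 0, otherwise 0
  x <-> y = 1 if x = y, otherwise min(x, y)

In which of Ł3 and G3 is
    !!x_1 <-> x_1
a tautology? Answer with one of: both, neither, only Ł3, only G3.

only Ł3

In Ł3: every assignment gives 1 — tautology.
In G3: at x_1 = 1/2 the value is 1/2 — not a tautology.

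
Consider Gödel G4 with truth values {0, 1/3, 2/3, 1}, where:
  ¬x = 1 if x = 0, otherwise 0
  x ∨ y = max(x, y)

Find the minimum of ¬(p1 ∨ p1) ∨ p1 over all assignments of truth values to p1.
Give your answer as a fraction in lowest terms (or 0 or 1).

1/3

Take p1 = 1/3:
p1 ∨ p1 = 1/3 ∨ 1/3 = 1/3
¬(p1 ∨ p1) = ¬1/3 = 0
¬(p1 ∨ p1) ∨ p1 = 0 ∨ 1/3 = 1/3
No assignment yields a value below 1/3, so this is the minimum.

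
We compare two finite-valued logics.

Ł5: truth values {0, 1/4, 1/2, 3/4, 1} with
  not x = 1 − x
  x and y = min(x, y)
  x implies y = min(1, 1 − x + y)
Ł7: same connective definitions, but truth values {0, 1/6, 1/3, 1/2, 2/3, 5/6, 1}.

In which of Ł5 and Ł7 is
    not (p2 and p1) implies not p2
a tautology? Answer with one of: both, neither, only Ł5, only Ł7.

In Ł5: at p1 = 0, p2 = 1/4 the value is 3/4 — not a tautology.
In Ł7: at p1 = 0, p2 = 1/6 the value is 5/6 — not a tautology.

neither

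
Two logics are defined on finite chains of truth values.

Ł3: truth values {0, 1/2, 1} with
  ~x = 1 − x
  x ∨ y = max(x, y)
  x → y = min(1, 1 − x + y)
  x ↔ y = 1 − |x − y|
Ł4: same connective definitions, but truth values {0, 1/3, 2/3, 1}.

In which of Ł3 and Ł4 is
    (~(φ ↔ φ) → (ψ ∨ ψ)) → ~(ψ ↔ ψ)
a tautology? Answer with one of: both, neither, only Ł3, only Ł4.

neither

In Ł3: at φ = 0, ψ = 0 the value is 0 — not a tautology.
In Ł4: at φ = 0, ψ = 0 the value is 0 — not a tautology.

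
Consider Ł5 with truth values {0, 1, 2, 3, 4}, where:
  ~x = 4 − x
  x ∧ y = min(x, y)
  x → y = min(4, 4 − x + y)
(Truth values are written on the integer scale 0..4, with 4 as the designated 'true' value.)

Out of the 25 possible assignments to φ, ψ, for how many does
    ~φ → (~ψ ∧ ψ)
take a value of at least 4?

value 4: 9 assignments (counts)
value 3: 5 assignments
value 2: 5 assignments
value 1: 4 assignments
value 0: 2 assignments
So 9 of the 25 assignments meet the threshold.

9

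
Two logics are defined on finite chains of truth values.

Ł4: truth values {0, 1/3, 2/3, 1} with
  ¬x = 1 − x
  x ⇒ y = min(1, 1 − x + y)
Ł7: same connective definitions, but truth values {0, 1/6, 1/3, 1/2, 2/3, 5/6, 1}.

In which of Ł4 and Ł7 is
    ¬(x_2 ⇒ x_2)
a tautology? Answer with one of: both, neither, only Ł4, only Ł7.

neither

In Ł4: at x_2 = 0 the value is 0 — not a tautology.
In Ł7: at x_2 = 0 the value is 0 — not a tautology.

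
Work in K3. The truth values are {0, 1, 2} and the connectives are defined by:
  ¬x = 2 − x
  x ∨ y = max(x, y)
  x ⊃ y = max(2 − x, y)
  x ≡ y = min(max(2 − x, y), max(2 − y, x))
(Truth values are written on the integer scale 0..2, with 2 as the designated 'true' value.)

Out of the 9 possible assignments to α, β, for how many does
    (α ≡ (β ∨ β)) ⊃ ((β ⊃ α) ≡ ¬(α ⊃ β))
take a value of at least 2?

2

α = 0, β = 0 ↦ 0  <
α = 0, β = 1 ↦ 1  <
α = 0, β = 2 ↦ 2  ≥
α = 1, β = 0 ↦ 1  <
α = 1, β = 1 ↦ 1  <
α = 1, β = 2 ↦ 1  <
α = 2, β = 0 ↦ 2  ≥
α = 2, β = 1 ↦ 1  <
α = 2, β = 2 ↦ 0  <
So 2 of the 9 assignments meet the threshold.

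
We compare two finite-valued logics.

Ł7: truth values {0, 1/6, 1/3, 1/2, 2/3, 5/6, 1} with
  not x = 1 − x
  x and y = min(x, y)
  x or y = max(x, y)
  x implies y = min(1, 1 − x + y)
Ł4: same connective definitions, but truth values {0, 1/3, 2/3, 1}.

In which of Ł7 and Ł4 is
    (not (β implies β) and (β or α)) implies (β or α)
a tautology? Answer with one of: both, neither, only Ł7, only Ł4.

In Ł7: every assignment gives 1 — tautology.
In Ł4: every assignment gives 1 — tautology.

both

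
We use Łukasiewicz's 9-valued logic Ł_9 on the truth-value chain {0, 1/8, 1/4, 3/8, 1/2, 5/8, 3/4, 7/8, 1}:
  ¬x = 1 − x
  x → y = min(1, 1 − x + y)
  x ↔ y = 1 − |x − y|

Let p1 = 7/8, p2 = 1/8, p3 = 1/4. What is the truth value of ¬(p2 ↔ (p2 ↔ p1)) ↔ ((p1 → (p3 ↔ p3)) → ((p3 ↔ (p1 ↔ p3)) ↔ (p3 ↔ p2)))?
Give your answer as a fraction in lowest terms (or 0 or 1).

p2 ↔ p1 = 1/8 ↔ 7/8 = 1/4
p2 ↔ (p2 ↔ p1) = 1/8 ↔ 1/4 = 7/8
¬(p2 ↔ (p2 ↔ p1)) = ¬7/8 = 1/8
p3 ↔ p3 = 1/4 ↔ 1/4 = 1
p1 → (p3 ↔ p3) = 7/8 → 1 = 1
p1 ↔ p3 = 7/8 ↔ 1/4 = 3/8
p3 ↔ (p1 ↔ p3) = 1/4 ↔ 3/8 = 7/8
p3 ↔ p2 = 1/4 ↔ 1/8 = 7/8
(p3 ↔ (p1 ↔ p3)) ↔ (p3 ↔ p2) = 7/8 ↔ 7/8 = 1
(p1 → (p3 ↔ p3)) → ((p3 ↔ (p1 ↔ p3)) ↔ (p3 ↔ p2)) = 1 → 1 = 1
¬(p2 ↔ (p2 ↔ p1)) ↔ ((p1 → (p3 ↔ p3)) → ((p3 ↔ (p1 ↔ p3)) ↔ (p3 ↔ p2))) = 1/8 ↔ 1 = 1/8

1/8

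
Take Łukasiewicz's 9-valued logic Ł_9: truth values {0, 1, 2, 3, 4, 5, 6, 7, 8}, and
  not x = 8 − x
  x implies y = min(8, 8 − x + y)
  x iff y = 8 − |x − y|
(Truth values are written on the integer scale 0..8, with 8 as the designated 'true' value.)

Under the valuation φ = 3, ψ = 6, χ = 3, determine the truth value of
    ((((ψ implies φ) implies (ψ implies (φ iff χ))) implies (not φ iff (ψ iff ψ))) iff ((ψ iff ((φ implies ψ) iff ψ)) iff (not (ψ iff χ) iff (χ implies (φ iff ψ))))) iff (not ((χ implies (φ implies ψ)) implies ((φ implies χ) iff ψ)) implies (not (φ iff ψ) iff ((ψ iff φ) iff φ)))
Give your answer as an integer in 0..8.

6

ψ implies φ = 6 implies 3 = 5
φ iff χ = 3 iff 3 = 8
ψ implies (φ iff χ) = 6 implies 8 = 8
(ψ implies φ) implies (ψ implies (φ iff χ)) = 5 implies 8 = 8
not φ = not 3 = 5
ψ iff ψ = 6 iff 6 = 8
not φ iff (ψ iff ψ) = 5 iff 8 = 5
((ψ implies φ) implies (ψ implies (φ iff χ))) implies (not φ iff (ψ iff ψ)) = 8 implies 5 = 5
φ implies ψ = 3 implies 6 = 8
(φ implies ψ) iff ψ = 8 iff 6 = 6
ψ iff ((φ implies ψ) iff ψ) = 6 iff 6 = 8
ψ iff χ = 6 iff 3 = 5
not (ψ iff χ) = not 5 = 3
φ iff ψ = 3 iff 6 = 5
χ implies (φ iff ψ) = 3 implies 5 = 8
not (ψ iff χ) iff (χ implies (φ iff ψ)) = 3 iff 8 = 3
(ψ iff ((φ implies ψ) iff ψ)) iff (not (ψ iff χ) iff (χ implies (φ iff ψ))) = 8 iff 3 = 3
(((ψ implies φ) implies (ψ implies (φ iff χ))) implies (not φ iff (ψ iff ψ))) iff ((ψ iff ((φ implies ψ) iff ψ)) iff (not (ψ iff χ) iff (χ implies (φ iff ψ)))) = 5 iff 3 = 6
φ implies ψ = 3 implies 6 = 8
χ implies (φ implies ψ) = 3 implies 8 = 8
φ implies χ = 3 implies 3 = 8
(φ implies χ) iff ψ = 8 iff 6 = 6
(χ implies (φ implies ψ)) implies ((φ implies χ) iff ψ) = 8 implies 6 = 6
not ((χ implies (φ implies ψ)) implies ((φ implies χ) iff ψ)) = not 6 = 2
φ iff ψ = 3 iff 6 = 5
not (φ iff ψ) = not 5 = 3
ψ iff φ = 6 iff 3 = 5
(ψ iff φ) iff φ = 5 iff 3 = 6
not (φ iff ψ) iff ((ψ iff φ) iff φ) = 3 iff 6 = 5
not ((χ implies (φ implies ψ)) implies ((φ implies χ) iff ψ)) implies (not (φ iff ψ) iff ((ψ iff φ) iff φ)) = 2 implies 5 = 8
((((ψ implies φ) implies (ψ implies (φ iff χ))) implies (not φ iff (ψ iff ψ))) iff ((ψ iff ((φ implies ψ) iff ψ)) iff (not (ψ iff χ) iff (χ implies (φ iff ψ))))) iff (not ((χ implies (φ implies ψ)) implies ((φ implies χ) iff ψ)) implies (not (φ iff ψ) iff ((ψ iff φ) iff φ))) = 6 iff 8 = 6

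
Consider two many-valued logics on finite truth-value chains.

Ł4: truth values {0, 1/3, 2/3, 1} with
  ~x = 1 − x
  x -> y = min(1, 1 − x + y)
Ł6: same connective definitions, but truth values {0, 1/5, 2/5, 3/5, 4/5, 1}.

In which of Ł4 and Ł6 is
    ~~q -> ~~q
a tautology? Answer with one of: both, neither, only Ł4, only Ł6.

both

In Ł4: every assignment gives 1 — tautology.
In Ł6: every assignment gives 1 — tautology.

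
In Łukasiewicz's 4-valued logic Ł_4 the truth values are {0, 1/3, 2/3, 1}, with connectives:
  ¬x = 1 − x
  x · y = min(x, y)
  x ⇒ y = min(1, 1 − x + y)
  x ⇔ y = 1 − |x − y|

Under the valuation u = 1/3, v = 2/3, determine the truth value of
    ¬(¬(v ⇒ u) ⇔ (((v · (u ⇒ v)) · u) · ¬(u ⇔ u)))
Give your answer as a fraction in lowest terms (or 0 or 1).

v ⇒ u = 2/3 ⇒ 1/3 = 2/3
¬(v ⇒ u) = ¬2/3 = 1/3
u ⇒ v = 1/3 ⇒ 2/3 = 1
v · (u ⇒ v) = 2/3 · 1 = 2/3
(v · (u ⇒ v)) · u = 2/3 · 1/3 = 1/3
u ⇔ u = 1/3 ⇔ 1/3 = 1
¬(u ⇔ u) = ¬1 = 0
((v · (u ⇒ v)) · u) · ¬(u ⇔ u) = 1/3 · 0 = 0
¬(v ⇒ u) ⇔ (((v · (u ⇒ v)) · u) · ¬(u ⇔ u)) = 1/3 ⇔ 0 = 2/3
¬(¬(v ⇒ u) ⇔ (((v · (u ⇒ v)) · u) · ¬(u ⇔ u))) = ¬2/3 = 1/3

1/3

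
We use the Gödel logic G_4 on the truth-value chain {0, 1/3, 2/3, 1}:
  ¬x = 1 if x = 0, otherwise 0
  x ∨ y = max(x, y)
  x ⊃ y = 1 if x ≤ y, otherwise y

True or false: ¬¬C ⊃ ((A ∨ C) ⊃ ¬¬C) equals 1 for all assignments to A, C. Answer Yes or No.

Yes

A = 0, C = 0 ↦ 1
A = 0, C = 1/3 ↦ 1
A = 0, C = 2/3 ↦ 1
A = 0, C = 1 ↦ 1
A = 1/3, C = 0 ↦ 1
A = 1/3, C = 1/3 ↦ 1
A = 1/3, C = 2/3 ↦ 1
A = 1/3, C = 1 ↦ 1
A = 2/3, C = 0 ↦ 1
A = 2/3, C = 1/3 ↦ 1
A = 2/3, C = 2/3 ↦ 1
A = 2/3, C = 1 ↦ 1
A = 1, C = 0 ↦ 1
A = 1, C = 1/3 ↦ 1
A = 1, C = 2/3 ↦ 1
A = 1, C = 1 ↦ 1
Every assignment gives a value ≥ 1.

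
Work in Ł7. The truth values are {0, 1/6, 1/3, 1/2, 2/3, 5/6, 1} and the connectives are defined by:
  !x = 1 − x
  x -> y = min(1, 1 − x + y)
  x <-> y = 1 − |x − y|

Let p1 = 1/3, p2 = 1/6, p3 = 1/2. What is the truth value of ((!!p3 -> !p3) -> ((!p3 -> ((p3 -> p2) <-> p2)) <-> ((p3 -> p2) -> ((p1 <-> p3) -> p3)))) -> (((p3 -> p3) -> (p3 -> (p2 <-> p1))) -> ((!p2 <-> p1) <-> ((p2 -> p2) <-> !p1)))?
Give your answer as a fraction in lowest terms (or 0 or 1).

5/6

!p3 = !1/2 = 1/2
!!p3 = !1/2 = 1/2
!p3 = !1/2 = 1/2
!!p3 -> !p3 = 1/2 -> 1/2 = 1
!p3 = !1/2 = 1/2
p3 -> p2 = 1/2 -> 1/6 = 2/3
(p3 -> p2) <-> p2 = 2/3 <-> 1/6 = 1/2
!p3 -> ((p3 -> p2) <-> p2) = 1/2 -> 1/2 = 1
p3 -> p2 = 1/2 -> 1/6 = 2/3
p1 <-> p3 = 1/3 <-> 1/2 = 5/6
(p1 <-> p3) -> p3 = 5/6 -> 1/2 = 2/3
(p3 -> p2) -> ((p1 <-> p3) -> p3) = 2/3 -> 2/3 = 1
(!p3 -> ((p3 -> p2) <-> p2)) <-> ((p3 -> p2) -> ((p1 <-> p3) -> p3)) = 1 <-> 1 = 1
(!!p3 -> !p3) -> ((!p3 -> ((p3 -> p2) <-> p2)) <-> ((p3 -> p2) -> ((p1 <-> p3) -> p3))) = 1 -> 1 = 1
p3 -> p3 = 1/2 -> 1/2 = 1
p2 <-> p1 = 1/6 <-> 1/3 = 5/6
p3 -> (p2 <-> p1) = 1/2 -> 5/6 = 1
(p3 -> p3) -> (p3 -> (p2 <-> p1)) = 1 -> 1 = 1
!p2 = !1/6 = 5/6
!p2 <-> p1 = 5/6 <-> 1/3 = 1/2
p2 -> p2 = 1/6 -> 1/6 = 1
!p1 = !1/3 = 2/3
(p2 -> p2) <-> !p1 = 1 <-> 2/3 = 2/3
(!p2 <-> p1) <-> ((p2 -> p2) <-> !p1) = 1/2 <-> 2/3 = 5/6
((p3 -> p3) -> (p3 -> (p2 <-> p1))) -> ((!p2 <-> p1) <-> ((p2 -> p2) <-> !p1)) = 1 -> 5/6 = 5/6
((!!p3 -> !p3) -> ((!p3 -> ((p3 -> p2) <-> p2)) <-> ((p3 -> p2) -> ((p1 <-> p3) -> p3)))) -> (((p3 -> p3) -> (p3 -> (p2 <-> p1))) -> ((!p2 <-> p1) <-> ((p2 -> p2) <-> !p1))) = 1 -> 5/6 = 5/6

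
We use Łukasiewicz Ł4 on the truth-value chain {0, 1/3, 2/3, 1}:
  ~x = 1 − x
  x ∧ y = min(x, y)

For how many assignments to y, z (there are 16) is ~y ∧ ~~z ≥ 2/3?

y = 0, z = 0 ↦ 0  <
y = 0, z = 1/3 ↦ 1/3  <
y = 0, z = 2/3 ↦ 2/3  ≥
y = 0, z = 1 ↦ 1  ≥
y = 1/3, z = 0 ↦ 0  <
y = 1/3, z = 1/3 ↦ 1/3  <
y = 1/3, z = 2/3 ↦ 2/3  ≥
y = 1/3, z = 1 ↦ 2/3  ≥
y = 2/3, z = 0 ↦ 0  <
y = 2/3, z = 1/3 ↦ 1/3  <
y = 2/3, z = 2/3 ↦ 1/3  <
y = 2/3, z = 1 ↦ 1/3  <
y = 1, z = 0 ↦ 0  <
y = 1, z = 1/3 ↦ 0  <
y = 1, z = 2/3 ↦ 0  <
y = 1, z = 1 ↦ 0  <
So 4 of the 16 assignments meet the threshold.

4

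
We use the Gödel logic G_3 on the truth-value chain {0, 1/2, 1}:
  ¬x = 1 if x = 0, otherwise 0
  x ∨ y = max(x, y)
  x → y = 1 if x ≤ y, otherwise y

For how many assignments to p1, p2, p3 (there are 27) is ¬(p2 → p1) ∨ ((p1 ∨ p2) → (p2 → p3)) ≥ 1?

value 1: 21 assignments (counts)
value 1/2: 2 assignments
value 0: 4 assignments
So 21 of the 27 assignments meet the threshold.

21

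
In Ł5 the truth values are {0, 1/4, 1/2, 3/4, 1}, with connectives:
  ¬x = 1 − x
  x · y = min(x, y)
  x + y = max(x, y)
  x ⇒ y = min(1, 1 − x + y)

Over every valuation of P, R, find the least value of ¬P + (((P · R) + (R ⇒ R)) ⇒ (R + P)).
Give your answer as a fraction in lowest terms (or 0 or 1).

1/2

Take P = 1/2, R = 0:
¬P = ¬1/2 = 1/2
P · R = 1/2 · 0 = 0
R ⇒ R = 0 ⇒ 0 = 1
(P · R) + (R ⇒ R) = 0 + 1 = 1
R + P = 0 + 1/2 = 1/2
((P · R) + (R ⇒ R)) ⇒ (R + P) = 1 ⇒ 1/2 = 1/2
¬P + (((P · R) + (R ⇒ R)) ⇒ (R + P)) = 1/2 + 1/2 = 1/2
No assignment yields a value below 1/2, so this is the minimum.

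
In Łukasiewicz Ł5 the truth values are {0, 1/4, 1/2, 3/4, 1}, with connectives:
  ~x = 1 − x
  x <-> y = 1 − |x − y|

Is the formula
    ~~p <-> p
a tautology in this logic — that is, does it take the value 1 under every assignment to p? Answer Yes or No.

Yes

p = 0 ↦ 1
p = 1/4 ↦ 1
p = 1/2 ↦ 1
p = 3/4 ↦ 1
p = 1 ↦ 1
Every assignment gives a value ≥ 1.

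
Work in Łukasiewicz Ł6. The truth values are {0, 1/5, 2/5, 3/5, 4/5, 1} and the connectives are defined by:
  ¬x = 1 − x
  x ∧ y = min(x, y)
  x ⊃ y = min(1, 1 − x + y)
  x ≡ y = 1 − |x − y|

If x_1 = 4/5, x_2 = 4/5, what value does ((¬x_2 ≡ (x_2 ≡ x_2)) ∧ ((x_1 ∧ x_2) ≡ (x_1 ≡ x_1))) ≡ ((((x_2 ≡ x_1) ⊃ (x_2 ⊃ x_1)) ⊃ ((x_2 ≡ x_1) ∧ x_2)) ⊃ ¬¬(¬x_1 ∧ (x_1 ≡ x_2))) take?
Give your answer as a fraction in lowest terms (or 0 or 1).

¬x_2 = ¬4/5 = 1/5
x_2 ≡ x_2 = 4/5 ≡ 4/5 = 1
¬x_2 ≡ (x_2 ≡ x_2) = 1/5 ≡ 1 = 1/5
x_1 ∧ x_2 = 4/5 ∧ 4/5 = 4/5
x_1 ≡ x_1 = 4/5 ≡ 4/5 = 1
(x_1 ∧ x_2) ≡ (x_1 ≡ x_1) = 4/5 ≡ 1 = 4/5
(¬x_2 ≡ (x_2 ≡ x_2)) ∧ ((x_1 ∧ x_2) ≡ (x_1 ≡ x_1)) = 1/5 ∧ 4/5 = 1/5
x_2 ≡ x_1 = 4/5 ≡ 4/5 = 1
x_2 ⊃ x_1 = 4/5 ⊃ 4/5 = 1
(x_2 ≡ x_1) ⊃ (x_2 ⊃ x_1) = 1 ⊃ 1 = 1
x_2 ≡ x_1 = 4/5 ≡ 4/5 = 1
(x_2 ≡ x_1) ∧ x_2 = 1 ∧ 4/5 = 4/5
((x_2 ≡ x_1) ⊃ (x_2 ⊃ x_1)) ⊃ ((x_2 ≡ x_1) ∧ x_2) = 1 ⊃ 4/5 = 4/5
¬x_1 = ¬4/5 = 1/5
x_1 ≡ x_2 = 4/5 ≡ 4/5 = 1
¬x_1 ∧ (x_1 ≡ x_2) = 1/5 ∧ 1 = 1/5
¬(¬x_1 ∧ (x_1 ≡ x_2)) = ¬1/5 = 4/5
¬¬(¬x_1 ∧ (x_1 ≡ x_2)) = ¬4/5 = 1/5
(((x_2 ≡ x_1) ⊃ (x_2 ⊃ x_1)) ⊃ ((x_2 ≡ x_1) ∧ x_2)) ⊃ ¬¬(¬x_1 ∧ (x_1 ≡ x_2)) = 4/5 ⊃ 1/5 = 2/5
((¬x_2 ≡ (x_2 ≡ x_2)) ∧ ((x_1 ∧ x_2) ≡ (x_1 ≡ x_1))) ≡ ((((x_2 ≡ x_1) ⊃ (x_2 ⊃ x_1)) ⊃ ((x_2 ≡ x_1) ∧ x_2)) ⊃ ¬¬(¬x_1 ∧ (x_1 ≡ x_2))) = 1/5 ≡ 2/5 = 4/5

4/5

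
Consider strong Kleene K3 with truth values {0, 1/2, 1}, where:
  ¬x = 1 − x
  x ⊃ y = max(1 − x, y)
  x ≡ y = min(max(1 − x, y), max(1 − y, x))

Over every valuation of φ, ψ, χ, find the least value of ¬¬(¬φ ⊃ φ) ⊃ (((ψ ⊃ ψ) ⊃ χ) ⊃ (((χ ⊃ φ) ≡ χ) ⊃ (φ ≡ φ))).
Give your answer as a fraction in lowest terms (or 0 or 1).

Take φ = 1/2, ψ = 0, χ = 1/2:
¬φ = ¬1/2 = 1/2
¬φ ⊃ φ = 1/2 ⊃ 1/2 = 1/2
¬(¬φ ⊃ φ) = ¬1/2 = 1/2
¬¬(¬φ ⊃ φ) = ¬1/2 = 1/2
ψ ⊃ ψ = 0 ⊃ 0 = 1
(ψ ⊃ ψ) ⊃ χ = 1 ⊃ 1/2 = 1/2
χ ⊃ φ = 1/2 ⊃ 1/2 = 1/2
(χ ⊃ φ) ≡ χ = 1/2 ≡ 1/2 = 1/2
φ ≡ φ = 1/2 ≡ 1/2 = 1/2
((χ ⊃ φ) ≡ χ) ⊃ (φ ≡ φ) = 1/2 ⊃ 1/2 = 1/2
((ψ ⊃ ψ) ⊃ χ) ⊃ (((χ ⊃ φ) ≡ χ) ⊃ (φ ≡ φ)) = 1/2 ⊃ 1/2 = 1/2
¬¬(¬φ ⊃ φ) ⊃ (((ψ ⊃ ψ) ⊃ χ) ⊃ (((χ ⊃ φ) ≡ χ) ⊃ (φ ≡ φ))) = 1/2 ⊃ 1/2 = 1/2
No assignment yields a value below 1/2, so this is the minimum.

1/2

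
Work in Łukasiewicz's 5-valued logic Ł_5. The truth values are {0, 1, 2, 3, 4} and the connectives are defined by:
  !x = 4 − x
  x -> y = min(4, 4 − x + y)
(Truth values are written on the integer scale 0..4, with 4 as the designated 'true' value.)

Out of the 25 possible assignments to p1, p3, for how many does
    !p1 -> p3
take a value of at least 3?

value 4: 15 assignments (counts)
value 3: 4 assignments (counts)
value 2: 3 assignments
value 1: 2 assignments
value 0: 1 assignment
So 19 of the 25 assignments meet the threshold.

19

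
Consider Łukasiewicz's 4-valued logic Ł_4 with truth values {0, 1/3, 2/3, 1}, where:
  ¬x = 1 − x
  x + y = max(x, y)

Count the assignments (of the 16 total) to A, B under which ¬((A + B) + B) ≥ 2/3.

4

A = 0, B = 0 ↦ 1  ≥
A = 0, B = 1/3 ↦ 2/3  ≥
A = 0, B = 2/3 ↦ 1/3  <
A = 0, B = 1 ↦ 0  <
A = 1/3, B = 0 ↦ 2/3  ≥
A = 1/3, B = 1/3 ↦ 2/3  ≥
A = 1/3, B = 2/3 ↦ 1/3  <
A = 1/3, B = 1 ↦ 0  <
A = 2/3, B = 0 ↦ 1/3  <
A = 2/3, B = 1/3 ↦ 1/3  <
A = 2/3, B = 2/3 ↦ 1/3  <
A = 2/3, B = 1 ↦ 0  <
A = 1, B = 0 ↦ 0  <
A = 1, B = 1/3 ↦ 0  <
A = 1, B = 2/3 ↦ 0  <
A = 1, B = 1 ↦ 0  <
So 4 of the 16 assignments meet the threshold.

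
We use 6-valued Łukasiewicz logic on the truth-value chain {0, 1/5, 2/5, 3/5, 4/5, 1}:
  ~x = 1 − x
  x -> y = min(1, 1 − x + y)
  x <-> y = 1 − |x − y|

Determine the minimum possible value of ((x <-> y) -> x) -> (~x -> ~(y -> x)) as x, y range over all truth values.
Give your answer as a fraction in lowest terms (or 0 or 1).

3/5

Take x = 2/5, y = 0:
x <-> y = 2/5 <-> 0 = 3/5
(x <-> y) -> x = 3/5 -> 2/5 = 4/5
~x = ~2/5 = 3/5
y -> x = 0 -> 2/5 = 1
~(y -> x) = ~1 = 0
~x -> ~(y -> x) = 3/5 -> 0 = 2/5
((x <-> y) -> x) -> (~x -> ~(y -> x)) = 4/5 -> 2/5 = 3/5
No assignment yields a value below 3/5, so this is the minimum.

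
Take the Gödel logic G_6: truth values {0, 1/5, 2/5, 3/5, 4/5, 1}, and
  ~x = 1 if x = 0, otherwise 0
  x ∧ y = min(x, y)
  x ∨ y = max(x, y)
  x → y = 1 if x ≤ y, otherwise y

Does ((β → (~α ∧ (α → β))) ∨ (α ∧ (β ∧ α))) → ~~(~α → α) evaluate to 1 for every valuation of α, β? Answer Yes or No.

No

Counterexample: take α = 0, β = 0.
~α = ~0 = 1
α → β = 0 → 0 = 1
~α ∧ (α → β) = 1 ∧ 1 = 1
β → (~α ∧ (α → β)) = 0 → 1 = 1
β ∧ α = 0 ∧ 0 = 0
α ∧ (β ∧ α) = 0 ∧ 0 = 0
(β → (~α ∧ (α → β))) ∨ (α ∧ (β ∧ α)) = 1 ∨ 0 = 1
~α = ~0 = 1
~α → α = 1 → 0 = 0
~(~α → α) = ~0 = 1
~~(~α → α) = ~1 = 0
((β → (~α ∧ (α → β))) ∨ (α ∧ (β ∧ α))) → ~~(~α → α) = 1 → 0 = 0
This gives 0 ≠ 1.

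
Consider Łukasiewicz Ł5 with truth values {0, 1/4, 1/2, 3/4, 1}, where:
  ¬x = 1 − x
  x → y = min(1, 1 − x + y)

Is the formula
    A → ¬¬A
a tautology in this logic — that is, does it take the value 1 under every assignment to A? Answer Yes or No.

A = 0 ↦ 1
A = 1/4 ↦ 1
A = 1/2 ↦ 1
A = 3/4 ↦ 1
A = 1 ↦ 1
Every assignment gives a value ≥ 1.

Yes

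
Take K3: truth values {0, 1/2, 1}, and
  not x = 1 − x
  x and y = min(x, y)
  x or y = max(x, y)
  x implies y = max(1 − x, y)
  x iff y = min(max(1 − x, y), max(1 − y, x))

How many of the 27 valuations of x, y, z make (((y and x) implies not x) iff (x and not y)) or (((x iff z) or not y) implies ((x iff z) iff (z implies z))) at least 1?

11

value 1: 11 assignments (counts)
value 1/2: 15 assignments
value 0: 1 assignment
So 11 of the 27 assignments meet the threshold.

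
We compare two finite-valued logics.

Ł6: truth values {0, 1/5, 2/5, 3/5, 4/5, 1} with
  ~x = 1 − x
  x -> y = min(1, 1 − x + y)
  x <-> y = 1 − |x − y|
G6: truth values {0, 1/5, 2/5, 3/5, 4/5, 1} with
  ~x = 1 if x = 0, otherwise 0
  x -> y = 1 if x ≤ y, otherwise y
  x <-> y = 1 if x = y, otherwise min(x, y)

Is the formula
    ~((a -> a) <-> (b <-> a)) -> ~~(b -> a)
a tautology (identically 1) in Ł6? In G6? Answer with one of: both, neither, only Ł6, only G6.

neither

In Ł6: at a = 0, b = 3/5 the value is 4/5 — not a tautology.
In G6: at a = 0, b = 1/5 the value is 0 — not a tautology.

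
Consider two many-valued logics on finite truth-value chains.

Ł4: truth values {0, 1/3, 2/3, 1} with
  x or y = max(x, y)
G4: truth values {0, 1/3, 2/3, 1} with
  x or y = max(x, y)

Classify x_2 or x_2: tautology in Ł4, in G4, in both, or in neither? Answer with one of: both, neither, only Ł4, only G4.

neither

In Ł4: at x_2 = 0 the value is 0 — not a tautology.
In G4: at x_2 = 0 the value is 0 — not a tautology.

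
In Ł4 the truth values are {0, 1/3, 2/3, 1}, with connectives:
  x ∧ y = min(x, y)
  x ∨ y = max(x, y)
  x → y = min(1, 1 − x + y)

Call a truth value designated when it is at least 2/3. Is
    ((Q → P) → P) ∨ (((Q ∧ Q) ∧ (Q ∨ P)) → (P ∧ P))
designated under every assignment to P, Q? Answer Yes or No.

P = 0, Q = 0 ↦ 1
P = 0, Q = 1/3 ↦ 2/3
P = 0, Q = 2/3 ↦ 2/3
P = 0, Q = 1 ↦ 1
P = 1/3, Q = 0 ↦ 1
P = 1/3, Q = 1/3 ↦ 1
P = 1/3, Q = 2/3 ↦ 2/3
P = 1/3, Q = 1 ↦ 1
P = 2/3, Q = 0 ↦ 1
P = 2/3, Q = 1/3 ↦ 1
P = 2/3, Q = 2/3 ↦ 1
P = 2/3, Q = 1 ↦ 1
P = 1, Q = 0 ↦ 1
P = 1, Q = 1/3 ↦ 1
P = 1, Q = 2/3 ↦ 1
P = 1, Q = 1 ↦ 1
Every assignment gives a value ≥ 2/3.

Yes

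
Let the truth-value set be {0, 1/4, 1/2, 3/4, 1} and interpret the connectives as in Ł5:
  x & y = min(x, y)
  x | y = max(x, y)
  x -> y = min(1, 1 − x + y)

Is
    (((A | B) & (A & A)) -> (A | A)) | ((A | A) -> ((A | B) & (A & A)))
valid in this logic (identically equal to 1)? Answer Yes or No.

Yes

At A = 1, B = 1/2, for instance:
A | B = 1 | 1/2 = 1
A & A = 1 & 1 = 1
(A | B) & (A & A) = 1 & 1 = 1
A | A = 1 | 1 = 1
((A | B) & (A & A)) -> (A | A) = 1 -> 1 = 1
(A | A) -> ((A | B) & (A & A)) = 1 -> 1 = 1
(((A | B) & (A & A)) -> (A | A)) | ((A | A) -> ((A | B) & (A & A))) = 1 | 1 = 1
and checking the remaining 24 assignments likewise gives ≥ 1 in every case.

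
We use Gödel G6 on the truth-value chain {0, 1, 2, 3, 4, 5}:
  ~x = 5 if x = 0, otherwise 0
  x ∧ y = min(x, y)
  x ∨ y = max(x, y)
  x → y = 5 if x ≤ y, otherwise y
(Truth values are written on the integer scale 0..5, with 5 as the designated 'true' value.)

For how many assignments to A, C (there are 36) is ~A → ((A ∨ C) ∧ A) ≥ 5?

30

value 5: 30 assignments (counts)
value 0: 6 assignments
So 30 of the 36 assignments meet the threshold.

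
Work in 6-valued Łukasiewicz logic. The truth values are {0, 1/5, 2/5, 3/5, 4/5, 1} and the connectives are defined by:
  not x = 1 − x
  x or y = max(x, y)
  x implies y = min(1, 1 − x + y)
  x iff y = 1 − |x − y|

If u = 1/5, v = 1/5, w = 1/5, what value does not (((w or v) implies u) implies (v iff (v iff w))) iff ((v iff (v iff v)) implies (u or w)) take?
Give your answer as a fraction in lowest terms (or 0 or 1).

4/5

w or v = 1/5 or 1/5 = 1/5
(w or v) implies u = 1/5 implies 1/5 = 1
v iff w = 1/5 iff 1/5 = 1
v iff (v iff w) = 1/5 iff 1 = 1/5
((w or v) implies u) implies (v iff (v iff w)) = 1 implies 1/5 = 1/5
not (((w or v) implies u) implies (v iff (v iff w))) = not 1/5 = 4/5
v iff v = 1/5 iff 1/5 = 1
v iff (v iff v) = 1/5 iff 1 = 1/5
u or w = 1/5 or 1/5 = 1/5
(v iff (v iff v)) implies (u or w) = 1/5 implies 1/5 = 1
not (((w or v) implies u) implies (v iff (v iff w))) iff ((v iff (v iff v)) implies (u or w)) = 4/5 iff 1 = 4/5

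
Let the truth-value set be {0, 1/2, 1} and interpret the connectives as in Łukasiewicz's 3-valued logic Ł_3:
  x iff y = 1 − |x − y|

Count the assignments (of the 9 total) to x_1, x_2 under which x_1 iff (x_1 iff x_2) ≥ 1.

4

x_1 = 0, x_2 = 0 ↦ 0  <
x_1 = 0, x_2 = 1/2 ↦ 1/2  <
x_1 = 0, x_2 = 1 ↦ 1  ≥
x_1 = 1/2, x_2 = 0 ↦ 1  ≥
x_1 = 1/2, x_2 = 1/2 ↦ 1/2  <
x_1 = 1/2, x_2 = 1 ↦ 1  ≥
x_1 = 1, x_2 = 0 ↦ 0  <
x_1 = 1, x_2 = 1/2 ↦ 1/2  <
x_1 = 1, x_2 = 1 ↦ 1  ≥
So 4 of the 9 assignments meet the threshold.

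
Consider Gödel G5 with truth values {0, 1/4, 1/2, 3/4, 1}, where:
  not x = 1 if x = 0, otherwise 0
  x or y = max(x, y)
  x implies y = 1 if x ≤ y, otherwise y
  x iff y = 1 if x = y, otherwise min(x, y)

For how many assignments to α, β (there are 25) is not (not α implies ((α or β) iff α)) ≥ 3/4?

value 1: 4 assignments (counts)
value 0: 21 assignments
So 4 of the 25 assignments meet the threshold.

4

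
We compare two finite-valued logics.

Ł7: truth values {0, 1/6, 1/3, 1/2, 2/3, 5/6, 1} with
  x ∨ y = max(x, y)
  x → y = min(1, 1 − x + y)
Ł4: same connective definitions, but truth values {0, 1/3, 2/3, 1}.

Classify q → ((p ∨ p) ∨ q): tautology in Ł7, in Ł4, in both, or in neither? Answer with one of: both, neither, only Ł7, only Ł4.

In Ł7: every assignment gives 1 — tautology.
In Ł4: every assignment gives 1 — tautology.

both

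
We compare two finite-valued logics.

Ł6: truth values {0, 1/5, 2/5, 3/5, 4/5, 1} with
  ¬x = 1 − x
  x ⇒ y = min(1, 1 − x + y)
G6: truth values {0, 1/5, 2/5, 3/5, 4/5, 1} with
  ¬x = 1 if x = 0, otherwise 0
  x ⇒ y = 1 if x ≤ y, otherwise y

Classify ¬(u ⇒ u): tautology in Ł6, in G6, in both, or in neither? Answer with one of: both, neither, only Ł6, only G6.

In Ł6: at u = 0 the value is 0 — not a tautology.
In G6: at u = 0 the value is 0 — not a tautology.

neither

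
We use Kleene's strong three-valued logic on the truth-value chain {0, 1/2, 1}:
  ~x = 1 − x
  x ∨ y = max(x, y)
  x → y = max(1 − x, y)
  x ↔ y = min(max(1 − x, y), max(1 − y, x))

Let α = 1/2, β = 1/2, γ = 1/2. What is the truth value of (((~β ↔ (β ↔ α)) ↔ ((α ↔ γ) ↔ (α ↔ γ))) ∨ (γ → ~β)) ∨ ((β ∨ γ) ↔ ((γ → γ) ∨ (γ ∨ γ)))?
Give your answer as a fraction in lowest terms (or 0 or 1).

~β = ~1/2 = 1/2
β ↔ α = 1/2 ↔ 1/2 = 1/2
~β ↔ (β ↔ α) = 1/2 ↔ 1/2 = 1/2
α ↔ γ = 1/2 ↔ 1/2 = 1/2
α ↔ γ = 1/2 ↔ 1/2 = 1/2
(α ↔ γ) ↔ (α ↔ γ) = 1/2 ↔ 1/2 = 1/2
(~β ↔ (β ↔ α)) ↔ ((α ↔ γ) ↔ (α ↔ γ)) = 1/2 ↔ 1/2 = 1/2
~β = ~1/2 = 1/2
γ → ~β = 1/2 → 1/2 = 1/2
((~β ↔ (β ↔ α)) ↔ ((α ↔ γ) ↔ (α ↔ γ))) ∨ (γ → ~β) = 1/2 ∨ 1/2 = 1/2
β ∨ γ = 1/2 ∨ 1/2 = 1/2
γ → γ = 1/2 → 1/2 = 1/2
γ ∨ γ = 1/2 ∨ 1/2 = 1/2
(γ → γ) ∨ (γ ∨ γ) = 1/2 ∨ 1/2 = 1/2
(β ∨ γ) ↔ ((γ → γ) ∨ (γ ∨ γ)) = 1/2 ↔ 1/2 = 1/2
(((~β ↔ (β ↔ α)) ↔ ((α ↔ γ) ↔ (α ↔ γ))) ∨ (γ → ~β)) ∨ ((β ∨ γ) ↔ ((γ → γ) ∨ (γ ∨ γ))) = 1/2 ∨ 1/2 = 1/2

1/2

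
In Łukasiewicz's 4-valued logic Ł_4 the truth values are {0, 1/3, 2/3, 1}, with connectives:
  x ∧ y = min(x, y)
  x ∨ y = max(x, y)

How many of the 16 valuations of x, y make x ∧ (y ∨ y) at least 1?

1

x = 0, y = 0 ↦ 0  <
x = 0, y = 1/3 ↦ 0  <
x = 0, y = 2/3 ↦ 0  <
x = 0, y = 1 ↦ 0  <
x = 1/3, y = 0 ↦ 0  <
x = 1/3, y = 1/3 ↦ 1/3  <
x = 1/3, y = 2/3 ↦ 1/3  <
x = 1/3, y = 1 ↦ 1/3  <
x = 2/3, y = 0 ↦ 0  <
x = 2/3, y = 1/3 ↦ 1/3  <
x = 2/3, y = 2/3 ↦ 2/3  <
x = 2/3, y = 1 ↦ 2/3  <
x = 1, y = 0 ↦ 0  <
x = 1, y = 1/3 ↦ 1/3  <
x = 1, y = 2/3 ↦ 2/3  <
x = 1, y = 1 ↦ 1  ≥
So 1 of the 16 assignments meets the threshold.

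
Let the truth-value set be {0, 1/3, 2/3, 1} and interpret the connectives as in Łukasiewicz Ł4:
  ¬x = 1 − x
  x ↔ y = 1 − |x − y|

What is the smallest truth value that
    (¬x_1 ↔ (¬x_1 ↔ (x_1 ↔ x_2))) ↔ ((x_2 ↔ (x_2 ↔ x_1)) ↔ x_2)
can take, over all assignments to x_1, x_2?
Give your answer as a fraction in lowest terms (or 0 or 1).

1/3

Take x_1 = 0, x_2 = 2/3:
¬x_1 = ¬0 = 1
¬x_1 = ¬0 = 1
x_1 ↔ x_2 = 0 ↔ 2/3 = 1/3
¬x_1 ↔ (x_1 ↔ x_2) = 1 ↔ 1/3 = 1/3
¬x_1 ↔ (¬x_1 ↔ (x_1 ↔ x_2)) = 1 ↔ 1/3 = 1/3
x_2 ↔ x_1 = 2/3 ↔ 0 = 1/3
x_2 ↔ (x_2 ↔ x_1) = 2/3 ↔ 1/3 = 2/3
(x_2 ↔ (x_2 ↔ x_1)) ↔ x_2 = 2/3 ↔ 2/3 = 1
(¬x_1 ↔ (¬x_1 ↔ (x_1 ↔ x_2))) ↔ ((x_2 ↔ (x_2 ↔ x_1)) ↔ x_2) = 1/3 ↔ 1 = 1/3
No assignment yields a value below 1/3, so this is the minimum.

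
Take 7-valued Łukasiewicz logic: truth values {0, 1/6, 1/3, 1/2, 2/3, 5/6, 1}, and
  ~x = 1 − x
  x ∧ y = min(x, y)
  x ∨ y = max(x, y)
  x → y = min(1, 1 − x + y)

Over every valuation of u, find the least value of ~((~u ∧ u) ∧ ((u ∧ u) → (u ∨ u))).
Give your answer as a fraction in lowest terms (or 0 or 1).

1/2

Take u = 1/2:
~u = ~1/2 = 1/2
~u ∧ u = 1/2 ∧ 1/2 = 1/2
u ∧ u = 1/2 ∧ 1/2 = 1/2
u ∨ u = 1/2 ∨ 1/2 = 1/2
(u ∧ u) → (u ∨ u) = 1/2 → 1/2 = 1
(~u ∧ u) ∧ ((u ∧ u) → (u ∨ u)) = 1/2 ∧ 1 = 1/2
~((~u ∧ u) ∧ ((u ∧ u) → (u ∨ u))) = ~1/2 = 1/2
No assignment yields a value below 1/2, so this is the minimum.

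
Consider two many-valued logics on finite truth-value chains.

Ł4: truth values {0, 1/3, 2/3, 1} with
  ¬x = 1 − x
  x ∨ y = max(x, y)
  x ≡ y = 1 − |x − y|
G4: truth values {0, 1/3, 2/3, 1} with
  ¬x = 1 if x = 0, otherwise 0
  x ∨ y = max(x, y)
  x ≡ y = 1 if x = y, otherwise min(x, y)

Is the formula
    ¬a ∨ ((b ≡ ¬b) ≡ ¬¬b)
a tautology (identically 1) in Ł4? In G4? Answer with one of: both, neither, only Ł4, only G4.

neither

In Ł4: at a = 1/3, b = 1/3 the value is 2/3 — not a tautology.
In G4: at a = 1/3, b = 1/3 the value is 0 — not a tautology.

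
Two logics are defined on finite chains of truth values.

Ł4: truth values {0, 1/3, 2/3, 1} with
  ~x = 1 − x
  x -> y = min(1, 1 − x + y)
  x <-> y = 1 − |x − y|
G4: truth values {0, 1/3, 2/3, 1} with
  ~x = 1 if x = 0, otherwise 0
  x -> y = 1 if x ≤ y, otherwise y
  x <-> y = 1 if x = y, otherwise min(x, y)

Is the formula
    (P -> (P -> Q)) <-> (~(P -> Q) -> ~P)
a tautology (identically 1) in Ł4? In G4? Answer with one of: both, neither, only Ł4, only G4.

In Ł4: every assignment gives 1 — tautology.
In G4: at P = 2/3, Q = 1/3 the value is 1/3 — not a tautology.

only Ł4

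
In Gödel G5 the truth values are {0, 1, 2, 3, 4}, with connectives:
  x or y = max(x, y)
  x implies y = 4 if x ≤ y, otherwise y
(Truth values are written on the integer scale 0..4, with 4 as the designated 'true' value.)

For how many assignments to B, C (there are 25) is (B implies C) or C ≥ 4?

value 4: 15 assignments (counts)
value 3: 1 assignment
value 2: 2 assignments
value 1: 3 assignments
value 0: 4 assignments
So 15 of the 25 assignments meet the threshold.

15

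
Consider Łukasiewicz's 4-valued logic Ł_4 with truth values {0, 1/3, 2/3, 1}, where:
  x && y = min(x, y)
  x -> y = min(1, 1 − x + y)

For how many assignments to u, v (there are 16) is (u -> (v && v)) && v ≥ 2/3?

u = 0, v = 0 ↦ 0  <
u = 0, v = 1/3 ↦ 1/3  <
u = 0, v = 2/3 ↦ 2/3  ≥
u = 0, v = 1 ↦ 1  ≥
u = 1/3, v = 0 ↦ 0  <
u = 1/3, v = 1/3 ↦ 1/3  <
u = 1/3, v = 2/3 ↦ 2/3  ≥
u = 1/3, v = 1 ↦ 1  ≥
u = 2/3, v = 0 ↦ 0  <
u = 2/3, v = 1/3 ↦ 1/3  <
u = 2/3, v = 2/3 ↦ 2/3  ≥
u = 2/3, v = 1 ↦ 1  ≥
u = 1, v = 0 ↦ 0  <
u = 1, v = 1/3 ↦ 1/3  <
u = 1, v = 2/3 ↦ 2/3  ≥
u = 1, v = 1 ↦ 1  ≥
So 8 of the 16 assignments meet the threshold.

8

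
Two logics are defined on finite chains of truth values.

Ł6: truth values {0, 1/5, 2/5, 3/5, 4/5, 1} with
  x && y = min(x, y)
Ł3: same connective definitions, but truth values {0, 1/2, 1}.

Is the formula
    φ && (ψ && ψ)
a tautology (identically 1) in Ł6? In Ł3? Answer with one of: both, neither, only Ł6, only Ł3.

In Ł6: at φ = 0, ψ = 0 the value is 0 — not a tautology.
In Ł3: at φ = 0, ψ = 0 the value is 0 — not a tautology.

neither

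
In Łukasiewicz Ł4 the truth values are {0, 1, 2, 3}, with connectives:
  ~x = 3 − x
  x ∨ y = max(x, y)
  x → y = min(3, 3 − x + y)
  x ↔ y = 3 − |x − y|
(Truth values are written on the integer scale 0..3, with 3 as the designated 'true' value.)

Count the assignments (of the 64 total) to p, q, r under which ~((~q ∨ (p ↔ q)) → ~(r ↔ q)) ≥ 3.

7

value 3: 7 assignments (counts)
value 2: 15 assignments
value 1: 20 assignments
value 0: 22 assignments
So 7 of the 64 assignments meet the threshold.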